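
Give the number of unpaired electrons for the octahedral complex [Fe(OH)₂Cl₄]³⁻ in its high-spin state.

5

Ligand charges: 2×(-1) from OH⁻ and 4×(-1) from Cl⁻ sum to -6; with overall charge -3, Fe is +3.
Group 8 minus oxidation state +3 gives a d⁵ configuration for Fe³⁺.
Configuration: t2g^3 e_g^2, giving 5 unpaired electrons.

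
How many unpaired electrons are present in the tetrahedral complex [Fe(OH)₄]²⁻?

Each OH⁻ contributes -1; 4 × (-1) = -4. With overall charge -2, Fe is in the +2 oxidation state.
Fe²⁺: group 8, so d-count = 8 − 2 = 6.
With tetrahedral geometry the complex is necessarily high-spin.
Configuration: e^3 t2^3, giving 4 unpaired electrons.

4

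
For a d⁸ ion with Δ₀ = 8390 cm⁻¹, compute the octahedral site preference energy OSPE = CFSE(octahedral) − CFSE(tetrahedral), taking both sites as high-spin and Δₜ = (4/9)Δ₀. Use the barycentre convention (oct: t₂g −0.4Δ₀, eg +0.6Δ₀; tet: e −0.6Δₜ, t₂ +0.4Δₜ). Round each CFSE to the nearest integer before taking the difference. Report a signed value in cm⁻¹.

Octahedral high-spin t2g^6 e_g^2: CFSE = -1.2 × 8390 = -10068 cm⁻¹.
In a tetrahedral site the filling is e^4 t2^4: CFSE(tet) = -0.8Δₜ = -0.8 × (4/9)(8390) = -2983 cm⁻¹.
OSPE = -10068 − (-2983) = -7085 cm⁻¹.

-7085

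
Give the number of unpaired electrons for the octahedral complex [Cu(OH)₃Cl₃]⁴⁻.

Ligand charges: 3×(-1) from OH⁻ and 3×(-1) from Cl⁻ sum to -6; with overall charge -4, Cu is +2.
Cu is in group 11, so Cu²⁺ is d⁹ (11 − 2 = 9).
Configuration: t₂g⁶ eg³, giving 1 unpaired electron.

1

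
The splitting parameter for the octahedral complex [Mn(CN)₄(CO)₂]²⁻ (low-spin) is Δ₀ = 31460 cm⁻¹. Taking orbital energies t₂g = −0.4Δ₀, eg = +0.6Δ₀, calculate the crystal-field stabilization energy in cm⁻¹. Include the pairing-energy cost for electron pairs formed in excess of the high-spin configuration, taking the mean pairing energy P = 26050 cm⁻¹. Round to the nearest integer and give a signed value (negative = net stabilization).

-10820

Ligand charges: 4×(-1) from CN⁻ and 2×(+0) from CO sum to -4; with overall charge -2, Mn is +2.
Mn sits in group 7; removing 2 electrons leaves Mn²⁺ with 7 − 2 = 5 d electrons.
Electron filling gives t₂g⁵ eg⁰.
The orbital stabilization is -2.0Δ₀ = -2.0 × 31460 = -62920 cm⁻¹.
Relative to high-spin t₂g³ eg² (0 paired), the low-spin configuration has 2 additional pairs, contributing +2 × 26050 = +52100 cm⁻¹.
Combining: -62920 + 52100 = -10820 cm⁻¹.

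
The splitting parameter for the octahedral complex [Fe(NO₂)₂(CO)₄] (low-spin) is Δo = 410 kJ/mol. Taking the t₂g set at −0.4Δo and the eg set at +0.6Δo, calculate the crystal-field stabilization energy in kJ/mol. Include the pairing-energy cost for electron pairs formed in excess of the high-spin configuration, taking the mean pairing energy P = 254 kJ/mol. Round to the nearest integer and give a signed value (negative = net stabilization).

-476

Ligand charges: 2×(-1) from NO₂⁻ and 4×(+0) from CO sum to -2; with overall charge +0, Fe is +2.
Group 8 minus oxidation state +2 gives a d⁶ configuration for Fe²⁺.
Electron filling gives t₂g⁶ eg⁰.
CFSE(orbital) = 6×(-0.4Δo) + 0×(0.6Δo) = -2.4Δo; with Δo = 410 kJ/mol that is -984 kJ/mol.
High-spin d⁶ would be t₂g⁴ eg² with 1 pair; low-spin has 3, so 2 excess pairs cost +2P = +508 kJ/mol.
Net CFSE = -984 + 508 = -476 kJ/mol.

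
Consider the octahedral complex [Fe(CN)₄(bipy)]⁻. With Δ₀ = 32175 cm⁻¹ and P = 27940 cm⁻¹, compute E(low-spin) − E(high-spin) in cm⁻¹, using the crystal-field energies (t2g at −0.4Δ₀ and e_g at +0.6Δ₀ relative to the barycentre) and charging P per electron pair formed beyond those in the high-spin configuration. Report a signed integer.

-8470

Ligand charges: 4×(-1) from CN⁻ and 1×(+0) from bipy sum to -4; with overall charge -1, Fe is +3.
Fe³⁺: group 8, so d-count = 8 − 3 = 5.
High-spin: t2g^3 e_g^2, CFSE = 0.0Δ₀ = 0 cm⁻¹.
For low-spin the configuration is t2g^5 e_g^0: orbital energy -2.0 × 32175 = -64350 cm⁻¹, and 2 additional pairs relative to high-spin add 55880 cm⁻¹, giving -8470 cm⁻¹.
The difference is -8470 − (0) = -8470 cm⁻¹, so low-spin lies lower.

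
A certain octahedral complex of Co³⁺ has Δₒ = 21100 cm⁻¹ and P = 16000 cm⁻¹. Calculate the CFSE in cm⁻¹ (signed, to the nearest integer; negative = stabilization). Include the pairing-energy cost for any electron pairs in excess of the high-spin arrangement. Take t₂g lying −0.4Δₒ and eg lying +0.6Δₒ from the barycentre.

Co is in group 9, so Co³⁺ is d⁶ (9 − 3 = 6).
Here Δₒ > P (21100 > 16000), so the low-spin state is favoured.
Filling d⁶ accordingly: t₂g⁶ eg⁰.
Orbital CFSE = -2.4Δₒ = -2.4 × 21100 = -50640 cm⁻¹.
Excess pairs vs high-spin: 3 − 1 = 2; pairing cost = +32000 cm⁻¹.
Net CFSE = -50640 + 32000 = -18640 cm⁻¹.

-18640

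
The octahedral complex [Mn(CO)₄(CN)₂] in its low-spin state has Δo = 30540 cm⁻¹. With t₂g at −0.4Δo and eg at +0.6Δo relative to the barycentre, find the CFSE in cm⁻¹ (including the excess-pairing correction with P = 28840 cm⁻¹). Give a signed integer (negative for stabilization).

-3400

Ligand charges: 4×(+0) from CO and 2×(-1) from CN⁻ sum to -2; with overall charge +0, Mn is +2.
Mn is in group 7, so Mn²⁺ is d⁵ (7 − 2 = 5).
Configuration: t₂g⁵ eg⁰.
CFSE(orbital) = 5×(-0.4Δo) + 0×(0.6Δo) = -2.0Δo; with Δo = 30540 cm⁻¹ that is -61080 cm⁻¹.
Pairing penalty: 2 pairs vs 0 in the high-spin reference → 2 extra × P = 57680 cm⁻¹.
Overall CFSE = -61080 + 57680 = -3400 cm⁻¹.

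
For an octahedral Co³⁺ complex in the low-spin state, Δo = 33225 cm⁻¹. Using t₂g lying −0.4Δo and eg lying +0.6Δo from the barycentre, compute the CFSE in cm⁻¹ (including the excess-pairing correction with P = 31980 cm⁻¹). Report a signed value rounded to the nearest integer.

Co³⁺: group 9, so d-count = 9 − 3 = 6.
Electron filling gives t₂g⁶ eg⁰.
Orbital CFSE = 6(-0.4) + 0(0.6) = -2.4Δo = -2.4 × 33225 = -79740 cm⁻¹.
Pairing penalty: 3 pairs vs 1 in the high-spin reference → 2 extra × P = 63960 cm⁻¹.
Combining: -79740 + 63960 = -15780 cm⁻¹.

-15780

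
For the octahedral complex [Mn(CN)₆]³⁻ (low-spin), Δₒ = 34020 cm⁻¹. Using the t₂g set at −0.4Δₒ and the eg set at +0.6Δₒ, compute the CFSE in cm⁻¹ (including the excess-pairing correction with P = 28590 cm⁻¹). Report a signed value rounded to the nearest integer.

-25842

Each CN⁻ contributes -1; 6 × (-1) = -6. With overall charge -3, Mn is in the +3 oxidation state.
Mn is in group 7, so Mn³⁺ is d⁴ (7 − 3 = 4).
Configuration: t₂g⁴ eg⁰.
CFSE(orbital) = 4×(-0.4Δₒ) + 0×(0.6Δₒ) = -1.6Δₒ; with Δₒ = 34020 cm⁻¹ that is -54432 cm⁻¹.
Pairing penalty: 1 pair vs 0 in the high-spin reference → 1 extra × P = 28590 cm⁻¹.
Overall CFSE = -54432 + 28590 = -25842 cm⁻¹.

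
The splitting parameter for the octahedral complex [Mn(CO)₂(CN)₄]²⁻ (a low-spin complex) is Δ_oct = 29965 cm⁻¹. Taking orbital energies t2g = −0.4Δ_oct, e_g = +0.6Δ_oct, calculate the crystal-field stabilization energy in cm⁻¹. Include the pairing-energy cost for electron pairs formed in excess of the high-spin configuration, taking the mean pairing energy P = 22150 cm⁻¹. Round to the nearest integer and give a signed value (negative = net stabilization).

-15630

Ligand charges: 2×(+0) from CO and 4×(-1) from CN⁻ sum to -4; with overall charge -2, Mn is +2.
Group 7 minus oxidation state +2 gives a d⁵ configuration for Mn²⁺.
Electron filling gives t2g^5 e_g^0.
CFSE(orbital) = 5×(-0.4Δ_oct) + 0×(0.6Δ_oct) = -2.0Δ_oct; with Δ_oct = 29965 cm⁻¹ that is -59930 cm⁻¹.
Relative to high-spin t2g^3 e_g^2 (0 paired), the low-spin configuration has 2 additional pairs, contributing +2 × 22150 = +44300 cm⁻¹.
Net CFSE = -59930 + 44300 = -15630 cm⁻¹.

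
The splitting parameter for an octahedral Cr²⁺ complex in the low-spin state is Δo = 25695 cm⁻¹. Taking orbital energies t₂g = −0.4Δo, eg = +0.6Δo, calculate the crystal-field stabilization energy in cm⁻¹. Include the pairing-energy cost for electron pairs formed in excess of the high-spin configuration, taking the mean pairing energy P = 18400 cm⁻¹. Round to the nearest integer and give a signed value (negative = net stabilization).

-22712

Cr sits in group 6; removing 2 electrons leaves Cr²⁺ with 6 − 2 = 4 d electrons.
Configuration: t₂g⁴ eg⁰.
CFSE(orbital) = 4×(-0.4Δo) + 0×(0.6Δo) = -1.6Δo; with Δo = 25695 cm⁻¹ that is -41112 cm⁻¹.
Relative to high-spin t₂g³ eg¹ (0 paired), the low-spin configuration has 1 additional pair, contributing +1 × 18400 = +18400 cm⁻¹.
Combining: -41112 + 18400 = -22712 cm⁻¹.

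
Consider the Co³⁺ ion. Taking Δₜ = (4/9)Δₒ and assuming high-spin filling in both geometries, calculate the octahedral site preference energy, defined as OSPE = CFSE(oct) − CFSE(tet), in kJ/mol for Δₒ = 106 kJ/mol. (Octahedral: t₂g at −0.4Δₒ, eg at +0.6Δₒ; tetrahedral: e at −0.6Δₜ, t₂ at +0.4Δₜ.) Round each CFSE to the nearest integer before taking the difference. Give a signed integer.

Co sits in group 9; removing 3 electrons leaves Co³⁺ with 9 − 3 = 6 d electrons.
Octahedral high-spin t₂g⁴ eg²: CFSE = -0.4 × 106 = -42 kJ/mol.
Tetrahedral: e³ t₂³, CFSE = 3(−0.6) + 3(+0.4) = -0.6Δₜ = -0.6 × (4/9) × 106 = -28 kJ/mol.
Subtracting, OSPE = -42 − (-28) = -14 kJ/mol.

-14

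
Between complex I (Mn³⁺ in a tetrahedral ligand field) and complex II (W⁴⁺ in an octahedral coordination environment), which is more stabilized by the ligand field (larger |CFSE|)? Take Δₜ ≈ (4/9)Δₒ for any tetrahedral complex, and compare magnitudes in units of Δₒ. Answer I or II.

II

I: Group 7 minus oxidation state +3 gives a d⁴ configuration for Mn³⁺; Tetrahedral splitting is small, so the complex is high-spin; e^2 t2^2, CFSE = -0.4Δₜ ≈ -0.18Δₒ.
II: Group 6 minus oxidation state +4 gives a d² configuration for W⁴⁺; For octahedral d² the high- and low-spin configurations coincide; t₂g² eg⁰, CFSE = -0.8Δₒ.
So II has the larger |CFSE|.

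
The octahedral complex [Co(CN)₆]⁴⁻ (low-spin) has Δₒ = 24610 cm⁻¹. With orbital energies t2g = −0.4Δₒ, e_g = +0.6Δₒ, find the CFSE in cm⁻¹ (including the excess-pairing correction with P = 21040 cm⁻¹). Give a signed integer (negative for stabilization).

-23258

Each CN⁻ contributes -1; 6 × (-1) = -6. With overall charge -4, Co is in the +2 oxidation state.
Co²⁺: group 9, so d-count = 9 − 2 = 7.
The d⁷ electrons fill as t2g^6 e_g^1.
The orbital stabilization is -1.8Δₒ = -1.8 × 24610 = -44298 cm⁻¹.
High-spin d⁷ would be t2g^5 e_g^2 with 2 pairs; low-spin has 3, so 1 excess pair costs +1P = +21040 cm⁻¹.
Overall CFSE = -44298 + 21040 = -23258 cm⁻¹.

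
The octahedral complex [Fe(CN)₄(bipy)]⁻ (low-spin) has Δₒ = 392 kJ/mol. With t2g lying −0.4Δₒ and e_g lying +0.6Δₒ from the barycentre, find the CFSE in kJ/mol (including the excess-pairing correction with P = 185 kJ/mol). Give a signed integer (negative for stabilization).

Ligand charges: 4×(-1) from CN⁻ and 1×(+0) from bipy sum to -4; with overall charge -1, Fe is +3.
Fe sits in group 8; removing 3 electrons leaves Fe³⁺ with 8 − 3 = 5 d electrons.
The d⁵ electrons fill as t2g^5 e_g^0.
Orbital CFSE = 5(-0.4) + 0(0.6) = -2.0Δₒ = -2.0 × 392 = -784 kJ/mol.
Relative to high-spin t2g^3 e_g^2 (0 paired), the low-spin configuration has 2 additional pairs, contributing +2 × 185 = +370 kJ/mol.
Combining: -784 + 370 = -414 kJ/mol.

-414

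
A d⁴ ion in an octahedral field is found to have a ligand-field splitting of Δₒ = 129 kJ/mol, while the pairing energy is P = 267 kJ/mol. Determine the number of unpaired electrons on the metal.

Since Δₒ = 129 kJ/mol < P = 267 kJ/mol, the complex adopts the high-spin configuration.
That gives t2g^3 e_g^1.
Unpaired electrons: 4.

4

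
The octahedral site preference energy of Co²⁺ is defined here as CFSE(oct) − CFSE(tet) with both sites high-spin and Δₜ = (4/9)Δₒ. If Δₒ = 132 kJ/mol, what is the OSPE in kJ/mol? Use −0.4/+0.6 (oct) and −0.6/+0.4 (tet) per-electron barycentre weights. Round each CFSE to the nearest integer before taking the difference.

-36

Co is in group 9, so Co²⁺ is d⁷ (9 − 2 = 7).
In an octahedral site d⁷ (HS) is t2g^5 e_g^2, giving CFSE(oct) = -0.8Δₒ = -106 kJ/mol.
In a tetrahedral site the filling is e^4 t2^3: CFSE(tet) = -1.2Δₜ = -1.2 × (4/9)(132) = -70 kJ/mol.
OSPE = -106 − (-70) = -36 kJ/mol.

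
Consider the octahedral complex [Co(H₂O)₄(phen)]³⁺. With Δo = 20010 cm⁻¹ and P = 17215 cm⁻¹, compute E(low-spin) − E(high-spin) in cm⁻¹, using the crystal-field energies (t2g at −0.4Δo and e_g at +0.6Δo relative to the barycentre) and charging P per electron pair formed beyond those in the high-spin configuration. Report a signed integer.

-5590

Ligand charges: 4×(+0) from H₂O and 1×(+0) from phen sum to +0; with overall charge +3, Co is +3.
Group 9 minus oxidation state +3 gives a d⁶ configuration for Co³⁺.
High-spin: t2g^4 e_g^2, CFSE = -0.4Δo = -8004 cm⁻¹.
Low-spin t2g^6 e_g^0 gives -2.4Δo = -48024 cm⁻¹, but forming 2 extra pairs costs 2P = 34430 cm⁻¹, so E(LS) = -48024 + 34430 = -13594 cm⁻¹.
Thus E(LS) − E(HS) = -5590 cm⁻¹.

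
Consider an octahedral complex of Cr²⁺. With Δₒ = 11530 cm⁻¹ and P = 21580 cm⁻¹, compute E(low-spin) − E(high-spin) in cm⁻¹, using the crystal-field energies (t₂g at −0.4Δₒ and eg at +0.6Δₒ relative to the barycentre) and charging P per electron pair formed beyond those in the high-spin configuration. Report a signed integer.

10050

Cr is in group 6, so Cr²⁺ is d⁴ (6 − 2 = 4).
In the high-spin limit (t₂g³ eg¹) the orbital term is -0.6Δₒ = -6918 cm⁻¹, with no excess pairing.
Low-spin: t₂g⁴ eg⁰, orbital CFSE = -1.6Δₒ = -18448 cm⁻¹; plus 1 excess pair × P = +21580 cm⁻¹; total 3132 cm⁻¹.
Thus E(LS) − E(HS) = 10050 cm⁻¹.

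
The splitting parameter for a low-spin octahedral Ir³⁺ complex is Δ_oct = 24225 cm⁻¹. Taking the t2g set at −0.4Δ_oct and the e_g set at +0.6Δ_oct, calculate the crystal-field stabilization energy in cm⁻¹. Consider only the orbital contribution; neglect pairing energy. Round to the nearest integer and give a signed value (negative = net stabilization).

Ir³⁺: group 9, so d-count = 9 − 3 = 6.
Electron filling gives t2g^6 e_g^0.
CFSE(orbital) = 6×(-0.4Δ_oct) + 0×(0.6Δ_oct) = -2.4Δ_oct; with Δ_oct = 24225 cm⁻¹ that is -58140 cm⁻¹.

-58140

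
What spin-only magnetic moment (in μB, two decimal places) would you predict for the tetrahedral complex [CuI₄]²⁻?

Each I⁻ contributes -1; 4 × (-1) = -4. With overall charge -2, Cu is in the +2 oxidation state.
Cu sits in group 11; removing 2 electrons leaves Cu²⁺ with 11 − 2 = 9 d electrons.
With tetrahedral geometry the complex is necessarily high-spin.
Configuration: e^4 t2^5 → 1 unpaired electron.
μ(spin-only) = √[1(1+2)] = √3 ≈ 1.73 μB.

1.73 μB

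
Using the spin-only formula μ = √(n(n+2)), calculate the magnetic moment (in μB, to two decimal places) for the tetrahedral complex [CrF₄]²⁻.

4.90 μB

Each F⁻ contributes -1; 4 × (-1) = -4. With overall charge -2, Cr is in the +2 oxidation state.
Cr²⁺: group 6, so d-count = 6 − 2 = 4.
With tetrahedral geometry the complex is necessarily high-spin.
Configuration: e² t₂² → 4 unpaired electrons.
μ(spin-only) = √[4(4+2)] = √24 ≈ 4.90 μB.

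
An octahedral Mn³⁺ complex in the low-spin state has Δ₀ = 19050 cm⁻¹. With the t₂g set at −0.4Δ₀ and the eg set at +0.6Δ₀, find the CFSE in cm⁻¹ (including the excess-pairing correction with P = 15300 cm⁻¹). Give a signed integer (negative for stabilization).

-15180

Mn³⁺: group 7, so d-count = 7 − 3 = 4.
Electron filling gives t₂g⁴ eg⁰.
Orbital CFSE = 4(-0.4) + 0(0.6) = -1.6Δ₀ = -1.6 × 19050 = -30480 cm⁻¹.
High-spin d⁴ would be t₂g³ eg¹ with 0 pairs; low-spin has 1, so 1 excess pair costs +1P = +15300 cm⁻¹.
Combining: -30480 + 15300 = -15180 cm⁻¹.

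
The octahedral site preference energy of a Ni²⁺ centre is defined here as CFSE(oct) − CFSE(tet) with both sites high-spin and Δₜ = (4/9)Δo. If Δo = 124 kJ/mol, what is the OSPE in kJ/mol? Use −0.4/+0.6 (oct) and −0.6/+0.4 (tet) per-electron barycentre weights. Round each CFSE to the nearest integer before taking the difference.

-105

Group 10 minus oxidation state +2 gives a d⁸ configuration for Ni²⁺.
Octahedral high-spin t2g^6 e_g^2: CFSE = -1.2 × 124 = -149 kJ/mol.
Tetrahedral: e^4 t2^4, CFSE = 4(−0.6) + 4(+0.4) = -0.8Δₜ = -0.8 × (4/9) × 124 = -44 kJ/mol.
OSPE = -149 − (-44) = -105 kJ/mol.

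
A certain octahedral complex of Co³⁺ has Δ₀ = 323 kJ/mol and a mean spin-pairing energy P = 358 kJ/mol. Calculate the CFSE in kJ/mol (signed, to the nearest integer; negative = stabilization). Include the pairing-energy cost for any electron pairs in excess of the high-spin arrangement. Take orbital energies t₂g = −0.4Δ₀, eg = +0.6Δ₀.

-129

Co sits in group 9; removing 3 electrons leaves Co³⁺ with 9 − 3 = 6 d electrons.
With Δ₀ < P the complex is high-spin.
That gives t₂g⁴ eg².
Orbital CFSE = -0.4Δ₀ = -0.4 × 323 = -129 kJ/mol.
High-spin has no excess pairs, so no pairing correction applies.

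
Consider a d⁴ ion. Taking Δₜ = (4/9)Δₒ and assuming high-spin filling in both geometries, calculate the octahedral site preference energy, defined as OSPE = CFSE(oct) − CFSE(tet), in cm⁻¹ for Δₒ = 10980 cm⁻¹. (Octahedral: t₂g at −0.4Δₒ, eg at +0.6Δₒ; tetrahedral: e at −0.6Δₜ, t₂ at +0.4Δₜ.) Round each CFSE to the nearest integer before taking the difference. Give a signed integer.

-4636

Octahedral high-spin t₂g³ eg¹: CFSE = -0.6 × 10980 = -6588 cm⁻¹.
Tetrahedral: e² t₂², CFSE = 2(−0.6) + 2(+0.4) = -0.4Δₜ = -0.4 × (4/9) × 10980 = -1952 cm⁻¹.
OSPE = CFSE(oct) − CFSE(tet) = -6588 − (-1952) = -4636 cm⁻¹.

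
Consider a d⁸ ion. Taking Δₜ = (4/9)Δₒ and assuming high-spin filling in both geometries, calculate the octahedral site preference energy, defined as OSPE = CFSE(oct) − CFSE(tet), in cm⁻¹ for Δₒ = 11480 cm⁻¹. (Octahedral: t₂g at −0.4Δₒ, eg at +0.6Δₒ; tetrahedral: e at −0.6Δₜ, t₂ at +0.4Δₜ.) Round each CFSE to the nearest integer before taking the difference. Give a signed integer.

Octahedral (high-spin): t₂g⁶ eg², CFSE = 6(−0.4) + 2(+0.6) = -1.2Δₒ = -1.2 × 11480 = -13776 cm⁻¹.
In a tetrahedral site the filling is e⁴ t₂⁴: CFSE(tet) = -0.8Δₜ = -0.8 × (4/9)(11480) = -4082 cm⁻¹.
OSPE = CFSE(oct) − CFSE(tet) = -13776 − (-4082) = -9694 cm⁻¹.

-9694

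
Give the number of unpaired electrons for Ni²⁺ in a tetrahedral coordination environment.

2

Ni²⁺: group 10, so d-count = 10 − 2 = 8.
Tetrahedral splitting is small, so the complex is high-spin.
Configuration: e^4 t2^4, giving 2 unpaired electrons.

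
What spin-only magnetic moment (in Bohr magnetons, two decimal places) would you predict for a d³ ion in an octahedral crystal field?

3.87 Bohr magnetons

For octahedral d³ the high- and low-spin configurations coincide.
Configuration: t₂g³ eg⁰ → 3 unpaired electrons.
μ(spin-only) = √[3(3+2)] = √15 ≈ 3.87 Bohr magnetons.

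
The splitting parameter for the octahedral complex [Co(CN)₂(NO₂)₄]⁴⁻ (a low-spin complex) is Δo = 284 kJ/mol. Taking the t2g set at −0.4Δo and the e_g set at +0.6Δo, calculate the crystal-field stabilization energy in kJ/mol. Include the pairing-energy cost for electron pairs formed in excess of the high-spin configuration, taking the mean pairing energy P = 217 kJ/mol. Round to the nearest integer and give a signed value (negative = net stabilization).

Ligand charges: 2×(-1) from CN⁻ and 4×(-1) from NO₂⁻ sum to -6; with overall charge -4, Co is +2.
Group 9 minus oxidation state +2 gives a d⁷ configuration for Co²⁺.
Electron filling gives t2g^6 e_g^1.
CFSE(orbital) = 6×(-0.4Δo) + 1×(0.6Δo) = -1.8Δo; with Δo = 284 kJ/mol that is -511 kJ/mol.
High-spin d⁷ would be t2g^5 e_g^2 with 2 pairs; low-spin has 3, so 1 excess pair costs +1P = +217 kJ/mol.
Combining: -511 + 217 = -294 kJ/mol.

-294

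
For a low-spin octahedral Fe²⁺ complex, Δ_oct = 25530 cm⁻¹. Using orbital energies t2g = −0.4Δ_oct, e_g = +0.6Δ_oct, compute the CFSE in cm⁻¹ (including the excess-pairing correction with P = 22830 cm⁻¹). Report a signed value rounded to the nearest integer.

-15612

Fe²⁺: group 8, so d-count = 8 − 2 = 6.
Configuration: t2g^6 e_g^0.
Orbital CFSE = 6(-0.4) + 0(0.6) = -2.4Δ_oct = -2.4 × 25530 = -61272 cm⁻¹.
Relative to high-spin t2g^4 e_g^2 (1 paired), the low-spin configuration has 2 additional pairs, contributing +2 × 22830 = +45660 cm⁻¹.
Net CFSE = -61272 + 45660 = -15612 cm⁻¹.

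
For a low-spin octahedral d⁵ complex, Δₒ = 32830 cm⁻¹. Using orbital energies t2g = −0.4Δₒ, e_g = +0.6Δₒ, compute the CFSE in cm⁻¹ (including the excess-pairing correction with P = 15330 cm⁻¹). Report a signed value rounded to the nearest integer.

Configuration: t2g^5 e_g^0.
The orbital stabilization is -2.0Δₒ = -2.0 × 32830 = -65660 cm⁻¹.
Relative to high-spin t2g^3 e_g^2 (0 paired), the low-spin configuration has 2 additional pairs, contributing +2 × 15330 = +30660 cm⁻¹.
Overall CFSE = -65660 + 30660 = -35000 cm⁻¹.

-35000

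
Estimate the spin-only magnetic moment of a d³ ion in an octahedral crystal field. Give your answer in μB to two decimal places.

3.87 μB

For octahedral d³ the high- and low-spin configurations coincide.
Configuration: t₂g³ eg⁰ → 3 unpaired electrons.
μ(spin-only) = √[3(3+2)] = √15 ≈ 3.87 μB.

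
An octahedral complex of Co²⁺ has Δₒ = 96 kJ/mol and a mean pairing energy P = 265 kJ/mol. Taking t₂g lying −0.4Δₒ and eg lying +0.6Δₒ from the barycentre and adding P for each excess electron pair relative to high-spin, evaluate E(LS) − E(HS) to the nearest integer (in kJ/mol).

169

Co sits in group 9; removing 2 electrons leaves Co²⁺ with 9 − 2 = 7 d electrons.
In the high-spin limit (t₂g⁵ eg²) the orbital term is -0.8Δₒ = -77 kJ/mol, with no excess pairing.
Low-spin: t₂g⁶ eg¹, orbital CFSE = -1.8Δₒ = -173 kJ/mol; plus 1 excess pair × P = +265 kJ/mol; total 92 kJ/mol.
Thus E(LS) − E(HS) = 169 kJ/mol.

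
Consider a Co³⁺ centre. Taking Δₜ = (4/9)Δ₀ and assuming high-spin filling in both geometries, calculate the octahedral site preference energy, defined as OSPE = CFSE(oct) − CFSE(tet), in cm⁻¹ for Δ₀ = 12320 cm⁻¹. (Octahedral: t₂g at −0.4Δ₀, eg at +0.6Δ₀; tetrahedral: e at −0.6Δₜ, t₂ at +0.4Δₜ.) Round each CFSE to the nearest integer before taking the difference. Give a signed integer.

Group 9 minus oxidation state +3 gives a d⁶ configuration for Co³⁺.
In an octahedral site d⁶ (HS) is t2g^4 e_g^2, giving CFSE(oct) = -0.4Δ₀ = -4928 cm⁻¹.
Tetrahedral: e^3 t2^3, CFSE = 3(−0.6) + 3(+0.4) = -0.6Δₜ = -0.6 × (4/9) × 12320 = -3285 cm⁻¹.
OSPE = -4928 − (-3285) = -1643 cm⁻¹.

-1643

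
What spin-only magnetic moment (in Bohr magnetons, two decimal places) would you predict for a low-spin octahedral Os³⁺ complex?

1.73 Bohr magnetons

Os is in group 8, so Os³⁺ is d⁵ (8 − 3 = 5).
Configuration: t2g^5 e_g^0 → 1 unpaired electron.
μ(spin-only) = √[1(1+2)] = √3 ≈ 1.73 Bohr magnetons.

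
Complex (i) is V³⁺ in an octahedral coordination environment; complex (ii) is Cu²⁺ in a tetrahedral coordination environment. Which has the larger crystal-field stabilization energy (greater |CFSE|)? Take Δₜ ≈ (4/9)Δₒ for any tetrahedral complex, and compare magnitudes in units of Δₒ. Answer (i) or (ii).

(i)

(i): V is in group 5, so V³⁺ is d² (5 − 3 = 2); t₂g² eg⁰, CFSE = -0.8Δₒ.
(ii): Cu sits in group 11; removing 2 electrons leaves Cu²⁺ with 11 − 2 = 9 d electrons; With tetrahedral geometry the complex is necessarily high-spin; e⁴ t₂⁵, CFSE = -0.4Δₜ ≈ -0.18Δₒ.
So (i) has the larger |CFSE|.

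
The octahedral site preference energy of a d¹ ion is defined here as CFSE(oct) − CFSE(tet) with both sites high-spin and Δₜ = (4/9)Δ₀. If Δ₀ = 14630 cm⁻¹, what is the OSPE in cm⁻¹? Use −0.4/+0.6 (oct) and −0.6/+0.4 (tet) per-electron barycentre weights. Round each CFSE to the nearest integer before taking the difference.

In an octahedral site d¹ (HS) is t₂g¹ eg⁰, giving CFSE(oct) = -0.4Δ₀ = -5852 cm⁻¹.
In a tetrahedral site the filling is e¹ t₂⁰: CFSE(tet) = -0.6Δₜ = -0.6 × (4/9)(14630) = -3901 cm⁻¹.
Subtracting, OSPE = -5852 − (-3901) = -1951 cm⁻¹.

-1951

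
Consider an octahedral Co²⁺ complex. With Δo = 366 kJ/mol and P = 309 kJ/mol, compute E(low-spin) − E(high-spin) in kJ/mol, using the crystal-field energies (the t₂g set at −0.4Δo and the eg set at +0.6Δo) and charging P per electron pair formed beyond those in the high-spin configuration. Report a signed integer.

Co²⁺: group 9, so d-count = 9 − 2 = 7.
High-spin: t₂g⁵ eg², CFSE = -0.8Δo = -293 kJ/mol.
Low-spin: t₂g⁶ eg¹, orbital CFSE = -1.8Δo = -659 kJ/mol; plus 1 excess pair × P = +309 kJ/mol; total -350 kJ/mol.
E(LS) − E(HS) = -350 − (-293) = -57 kJ/mol.

-57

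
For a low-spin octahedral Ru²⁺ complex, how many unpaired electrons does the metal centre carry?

Ru is in group 8, so Ru²⁺ is d⁶ (8 − 2 = 6).
Configuration: t2g^6 e_g^0, giving 0 unpaired electrons.

0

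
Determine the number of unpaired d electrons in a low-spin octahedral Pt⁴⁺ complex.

0

Pt sits in group 10; removing 4 electrons leaves Pt⁴⁺ with 10 − 4 = 6 d electrons.
Configuration: t₂g⁶ eg⁰, giving 0 unpaired electrons.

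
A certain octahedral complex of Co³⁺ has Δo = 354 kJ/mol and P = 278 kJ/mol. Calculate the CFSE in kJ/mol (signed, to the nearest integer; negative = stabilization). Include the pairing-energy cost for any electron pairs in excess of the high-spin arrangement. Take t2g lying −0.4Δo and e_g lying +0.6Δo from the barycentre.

Co³⁺: group 9, so d-count = 9 − 3 = 6.
Δo > P, so pairing is preferred: the ground state is low-spin.
Configuration: t2g^6 e_g^0.
Orbital CFSE = -2.4Δo = -2.4 × 354 = -850 kJ/mol.
Excess pairs vs high-spin: 3 − 1 = 2; pairing cost = +556 kJ/mol.
Net CFSE = -850 + 556 = -294 kJ/mol.

-294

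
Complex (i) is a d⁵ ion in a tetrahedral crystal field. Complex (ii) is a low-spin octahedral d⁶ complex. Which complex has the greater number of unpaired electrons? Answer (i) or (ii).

(i)

(i): Tetrahedral fields are weak (Δₜ ≈ 4/9 Δₒ), so electrons fill high-spin; e² t₂³ → 5 unpaired.
(ii): t₂g⁶ eg⁰ → 0 unpaired.
So (i) has more unpaired electrons.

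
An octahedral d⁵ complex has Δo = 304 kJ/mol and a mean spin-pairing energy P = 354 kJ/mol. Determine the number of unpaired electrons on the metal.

Here Δo < P (304 < 354), so the high-spin state is favoured.
Filling d⁵ accordingly: t₂g³ eg².
Unpaired electrons: 5.

5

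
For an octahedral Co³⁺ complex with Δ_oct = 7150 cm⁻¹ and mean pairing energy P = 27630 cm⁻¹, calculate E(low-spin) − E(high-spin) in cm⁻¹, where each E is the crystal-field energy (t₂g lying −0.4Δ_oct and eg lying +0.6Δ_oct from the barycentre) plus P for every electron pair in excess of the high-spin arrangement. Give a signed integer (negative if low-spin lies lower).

40960

Group 9 minus oxidation state +3 gives a d⁶ configuration for Co³⁺.
In the high-spin limit (t₂g⁴ eg²) the orbital term is -0.4Δ_oct = -2860 cm⁻¹, with no excess pairing.
Low-spin t₂g⁶ eg⁰ gives -2.4Δ_oct = -17160 cm⁻¹, but forming 2 extra pairs costs 2P = 55260 cm⁻¹, so E(LS) = -17160 + 55260 = 38100 cm⁻¹.
E(LS) − E(HS) = 38100 − (-2860) = 40960 cm⁻¹.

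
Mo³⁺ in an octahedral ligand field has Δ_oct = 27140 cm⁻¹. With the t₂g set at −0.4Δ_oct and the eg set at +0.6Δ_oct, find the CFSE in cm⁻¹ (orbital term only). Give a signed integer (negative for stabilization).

Group 6 minus oxidation state +3 gives a d³ configuration for Mo³⁺.
For octahedral d³ the high- and low-spin configurations coincide.
Configuration: t₂g³ eg⁰.
The orbital stabilization is -1.2Δ_oct = -1.2 × 27140 = -32568 cm⁻¹.

-32568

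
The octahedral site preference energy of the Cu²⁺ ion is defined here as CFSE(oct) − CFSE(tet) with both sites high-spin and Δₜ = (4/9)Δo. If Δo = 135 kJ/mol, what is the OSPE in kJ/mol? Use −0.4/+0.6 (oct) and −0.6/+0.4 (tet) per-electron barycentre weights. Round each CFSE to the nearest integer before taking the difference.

Cu sits in group 11; removing 2 electrons leaves Cu²⁺ with 11 − 2 = 9 d electrons.
Octahedral high-spin t₂g⁶ eg³: CFSE = -0.6 × 135 = -81 kJ/mol.
Tetrahedral: e⁴ t₂⁵, CFSE = 4(−0.6) + 5(+0.4) = -0.4Δₜ = -0.4 × (4/9) × 135 = -24 kJ/mol.
OSPE = CFSE(oct) − CFSE(tet) = -81 − (-24) = -57 kJ/mol.

-57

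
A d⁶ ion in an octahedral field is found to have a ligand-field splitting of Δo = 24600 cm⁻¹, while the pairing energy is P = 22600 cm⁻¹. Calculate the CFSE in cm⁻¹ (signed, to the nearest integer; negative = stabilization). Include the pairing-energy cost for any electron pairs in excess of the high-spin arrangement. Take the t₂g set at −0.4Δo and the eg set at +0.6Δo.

Δo > P, so pairing is preferred: the ground state is low-spin.
That gives t₂g⁶ eg⁰.
Orbital CFSE = -2.4Δo = -2.4 × 24600 = -59040 cm⁻¹.
Excess pairs vs high-spin: 3 − 1 = 2; pairing cost = +45200 cm⁻¹.
Net CFSE = -59040 + 45200 = -13840 cm⁻¹.

-13840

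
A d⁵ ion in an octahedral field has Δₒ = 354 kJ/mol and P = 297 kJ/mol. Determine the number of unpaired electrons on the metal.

1

With Δₒ > P the complex is low-spin.
Filling d⁵ accordingly: t₂g⁵ eg⁰.
Unpaired electrons: 1.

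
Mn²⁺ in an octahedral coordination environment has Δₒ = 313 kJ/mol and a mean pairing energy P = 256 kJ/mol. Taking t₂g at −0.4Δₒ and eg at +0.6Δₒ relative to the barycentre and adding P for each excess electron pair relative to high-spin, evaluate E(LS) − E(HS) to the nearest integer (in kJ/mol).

Mn²⁺: group 7, so d-count = 7 − 2 = 5.
In the high-spin limit (t₂g³ eg²) the orbital term is 0.0Δₒ = 0 kJ/mol, with no excess pairing.
Low-spin: t₂g⁵ eg⁰, orbital CFSE = -2.0Δₒ = -626 kJ/mol; plus 2 excess pairs × P = +512 kJ/mol; total -114 kJ/mol.
Thus E(LS) − E(HS) = -114 kJ/mol.

-114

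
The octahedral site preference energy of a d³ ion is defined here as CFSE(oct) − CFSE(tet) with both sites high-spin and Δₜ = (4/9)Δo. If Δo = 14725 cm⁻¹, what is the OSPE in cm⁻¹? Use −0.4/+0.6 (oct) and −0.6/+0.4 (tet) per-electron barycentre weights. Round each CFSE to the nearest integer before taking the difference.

Octahedral (high-spin): t₂g³ eg⁰, CFSE = 3(−0.4) + 0(+0.6) = -1.2Δo = -1.2 × 14725 = -17670 cm⁻¹.
Tetrahedral e² t₂¹ gives -0.8Δₜ = -0.8 × (4/9) × 14725 = -5236 cm⁻¹.
OSPE = -17670 − (-5236) = -12434 cm⁻¹.

-12434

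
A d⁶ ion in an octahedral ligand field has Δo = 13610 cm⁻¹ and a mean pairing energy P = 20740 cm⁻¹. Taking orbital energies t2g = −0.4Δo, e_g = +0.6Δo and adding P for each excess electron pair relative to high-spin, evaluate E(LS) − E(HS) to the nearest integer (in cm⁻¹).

High-spin d⁶ fills as t2g^4 e_g^2 with CFSE 4(−0.4) + 2(+0.6) = -0.4Δo = -5444 cm⁻¹.
For low-spin the configuration is t2g^6 e_g^0: orbital energy -2.4 × 13610 = -32664 cm⁻¹, and 2 additional pairs relative to high-spin add 41480 cm⁻¹, giving 8816 cm⁻¹.
E(LS) − E(HS) = 8816 − (-5444) = 14260 cm⁻¹.

14260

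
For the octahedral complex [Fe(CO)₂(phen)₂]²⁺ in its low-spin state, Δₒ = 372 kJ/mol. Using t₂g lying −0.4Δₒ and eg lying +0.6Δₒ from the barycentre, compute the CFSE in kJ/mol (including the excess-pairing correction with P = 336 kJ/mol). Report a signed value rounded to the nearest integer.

Ligand charges: 2×(+0) from CO and 2×(+0) from phen sum to +0; with overall charge +2, Fe is +2.
Fe is in group 8, so Fe²⁺ is d⁶ (8 − 2 = 6).
Configuration: t₂g⁶ eg⁰.
CFSE(orbital) = 6×(-0.4Δₒ) + 0×(0.6Δₒ) = -2.4Δₒ; with Δₒ = 372 kJ/mol that is -893 kJ/mol.
Pairing penalty: 3 pairs vs 1 in the high-spin reference → 2 extra × P = 672 kJ/mol.
Combining: -893 + 672 = -221 kJ/mol.

-221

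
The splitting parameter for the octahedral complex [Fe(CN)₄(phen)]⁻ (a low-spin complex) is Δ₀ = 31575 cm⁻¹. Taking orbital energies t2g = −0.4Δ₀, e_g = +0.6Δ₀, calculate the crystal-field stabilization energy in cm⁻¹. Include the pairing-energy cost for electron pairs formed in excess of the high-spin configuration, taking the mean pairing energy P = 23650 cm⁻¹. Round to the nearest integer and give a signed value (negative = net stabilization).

Ligand charges: 4×(-1) from CN⁻ and 1×(+0) from phen sum to -4; with overall charge -1, Fe is +3.
Fe is in group 8, so Fe³⁺ is d⁵ (8 − 3 = 5).
The d⁵ electrons fill as t2g^5 e_g^0.
Orbital CFSE = 5(-0.4) + 0(0.6) = -2.0Δ₀ = -2.0 × 31575 = -63150 cm⁻¹.
Pairing penalty: 2 pairs vs 0 in the high-spin reference → 2 extra × P = 47300 cm⁻¹.
Net CFSE = -63150 + 47300 = -15850 cm⁻¹.

-15850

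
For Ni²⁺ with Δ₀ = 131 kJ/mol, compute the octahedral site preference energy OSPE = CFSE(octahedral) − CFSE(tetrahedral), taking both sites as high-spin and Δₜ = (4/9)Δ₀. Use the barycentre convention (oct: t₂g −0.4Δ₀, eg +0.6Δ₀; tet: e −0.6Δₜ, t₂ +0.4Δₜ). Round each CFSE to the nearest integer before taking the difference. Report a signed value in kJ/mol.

-110

Ni sits in group 10; removing 2 electrons leaves Ni²⁺ with 10 − 2 = 8 d electrons.
Octahedral high-spin t2g^6 e_g^2: CFSE = -1.2 × 131 = -157 kJ/mol.
Tetrahedral e^4 t2^4 gives -0.8Δₜ = -0.8 × (4/9) × 131 = -47 kJ/mol.
OSPE = CFSE(oct) − CFSE(tet) = -157 − (-47) = -110 kJ/mol.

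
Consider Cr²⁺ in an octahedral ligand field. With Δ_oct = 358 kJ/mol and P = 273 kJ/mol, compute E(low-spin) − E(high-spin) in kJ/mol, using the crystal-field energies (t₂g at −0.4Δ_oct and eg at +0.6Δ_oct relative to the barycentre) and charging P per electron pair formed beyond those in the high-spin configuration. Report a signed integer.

Group 6 minus oxidation state +2 gives a d⁴ configuration for Cr²⁺.
In the high-spin limit (t₂g³ eg¹) the orbital term is -0.6Δ_oct = -215 kJ/mol, with no excess pairing.
Low-spin t₂g⁴ eg⁰ gives -1.6Δ_oct = -573 kJ/mol, but forming 1 extra pair costs 1P = 273 kJ/mol, so E(LS) = -573 + 273 = -300 kJ/mol.
E(LS) − E(HS) = -300 − (-215) = -85 kJ/mol.

-85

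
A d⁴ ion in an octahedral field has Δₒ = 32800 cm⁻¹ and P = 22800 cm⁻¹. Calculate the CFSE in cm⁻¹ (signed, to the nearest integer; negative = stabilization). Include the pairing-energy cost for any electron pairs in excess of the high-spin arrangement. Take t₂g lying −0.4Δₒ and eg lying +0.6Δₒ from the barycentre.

-29680

Since Δₒ = 32800 cm⁻¹ > P = 22800 cm⁻¹, the complex adopts the low-spin configuration.
Configuration: t₂g⁴ eg⁰.
Orbital CFSE = -1.6Δₒ = -1.6 × 32800 = -52480 cm⁻¹.
Excess pairs vs high-spin: 1 − 0 = 1; pairing cost = +22800 cm⁻¹.
Net CFSE = -52480 + 22800 = -29680 cm⁻¹.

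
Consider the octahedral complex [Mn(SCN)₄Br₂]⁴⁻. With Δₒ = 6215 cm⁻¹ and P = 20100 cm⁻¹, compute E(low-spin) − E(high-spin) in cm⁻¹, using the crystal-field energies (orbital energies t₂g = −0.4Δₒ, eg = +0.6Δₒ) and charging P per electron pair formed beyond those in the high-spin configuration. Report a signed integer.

27770

Ligand charges: 4×(-1) from SCN⁻ and 2×(-1) from Br⁻ sum to -6; with overall charge -4, Mn is +2.
Mn is in group 7, so Mn²⁺ is d⁵ (7 − 2 = 5).
In the high-spin limit (t₂g³ eg²) the orbital term is 0.0Δₒ = 0 cm⁻¹, with no excess pairing.
Low-spin t₂g⁵ eg⁰ gives -2.0Δₒ = -12430 cm⁻¹, but forming 2 extra pairs costs 2P = 40200 cm⁻¹, so E(LS) = -12430 + 40200 = 27770 cm⁻¹.
Thus E(LS) − E(HS) = 27770 cm⁻¹.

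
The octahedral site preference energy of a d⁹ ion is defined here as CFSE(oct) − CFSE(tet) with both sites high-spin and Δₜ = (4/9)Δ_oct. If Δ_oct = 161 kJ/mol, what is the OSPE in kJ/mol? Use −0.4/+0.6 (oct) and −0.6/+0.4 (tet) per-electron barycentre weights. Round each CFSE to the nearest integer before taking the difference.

-68

Octahedral (high-spin): t2g^6 e_g^3, CFSE = 6(−0.4) + 3(+0.6) = -0.6Δ_oct = -0.6 × 161 = -97 kJ/mol.
Tetrahedral: e^4 t2^5, CFSE = 4(−0.6) + 5(+0.4) = -0.4Δₜ = -0.4 × (4/9) × 161 = -29 kJ/mol.
OSPE = -97 − (-29) = -68 kJ/mol.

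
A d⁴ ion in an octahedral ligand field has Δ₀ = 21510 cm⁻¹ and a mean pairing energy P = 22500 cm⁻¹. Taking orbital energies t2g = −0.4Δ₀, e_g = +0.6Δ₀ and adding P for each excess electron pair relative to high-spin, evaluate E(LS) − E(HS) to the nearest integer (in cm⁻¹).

In the high-spin limit (t2g^3 e_g^1) the orbital term is -0.6Δ₀ = -12906 cm⁻¹, with no excess pairing.
Low-spin t2g^4 e_g^0 gives -1.6Δ₀ = -34416 cm⁻¹, but forming 1 extra pair costs 1P = 22500 cm⁻¹, so E(LS) = -34416 + 22500 = -11916 cm⁻¹.
The difference is -11916 − (-12906) = 990 cm⁻¹, so high-spin lies lower.

990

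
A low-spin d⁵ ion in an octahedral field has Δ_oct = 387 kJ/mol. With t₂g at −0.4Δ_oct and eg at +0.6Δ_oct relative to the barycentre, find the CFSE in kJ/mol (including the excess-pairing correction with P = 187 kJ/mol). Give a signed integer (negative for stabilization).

Electron filling gives t₂g⁵ eg⁰.
The orbital stabilization is -2.0Δ_oct = -2.0 × 387 = -774 kJ/mol.
High-spin d⁵ would be t₂g³ eg² with 0 pairs; low-spin has 2, so 2 excess pairs cost +2P = +374 kJ/mol.
Net CFSE = -774 + 374 = -400 kJ/mol.

-400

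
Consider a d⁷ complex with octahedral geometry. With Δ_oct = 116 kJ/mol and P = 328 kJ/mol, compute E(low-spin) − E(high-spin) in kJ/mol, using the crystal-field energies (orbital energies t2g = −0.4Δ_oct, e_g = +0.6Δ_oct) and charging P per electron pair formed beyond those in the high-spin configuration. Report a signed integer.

212

High-spin: t2g^5 e_g^2, CFSE = -0.8Δ_oct = -93 kJ/mol.
For low-spin the configuration is t2g^6 e_g^1: orbital energy -1.8 × 116 = -209 kJ/mol, and 1 additional pair relative to high-spin adds 328 kJ/mol, giving 119 kJ/mol.
E(LS) − E(HS) = 119 − (-93) = 212 kJ/mol.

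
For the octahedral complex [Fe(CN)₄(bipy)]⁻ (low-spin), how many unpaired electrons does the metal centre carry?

1

Ligand charges: 4×(-1) from CN⁻ and 1×(+0) from bipy sum to -4; with overall charge -1, Fe is +3.
Fe sits in group 8; removing 3 electrons leaves Fe³⁺ with 8 − 3 = 5 d electrons.
Configuration: t₂g⁵ eg⁰, giving 1 unpaired electron.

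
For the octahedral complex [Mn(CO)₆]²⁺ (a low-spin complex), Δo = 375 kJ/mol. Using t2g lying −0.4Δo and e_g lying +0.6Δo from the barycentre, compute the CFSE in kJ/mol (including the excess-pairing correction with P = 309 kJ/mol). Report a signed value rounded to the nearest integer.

CO is neutral, so the +2 overall charge sits on Mn: oxidation state +2.
Mn sits in group 7; removing 2 electrons leaves Mn²⁺ with 7 − 2 = 5 d electrons.
Electron filling gives t2g^5 e_g^0.
The orbital stabilization is -2.0Δo = -2.0 × 375 = -750 kJ/mol.
Pairing penalty: 2 pairs vs 0 in the high-spin reference → 2 extra × P = 618 kJ/mol.
Combining: -750 + 618 = -132 kJ/mol.

-132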